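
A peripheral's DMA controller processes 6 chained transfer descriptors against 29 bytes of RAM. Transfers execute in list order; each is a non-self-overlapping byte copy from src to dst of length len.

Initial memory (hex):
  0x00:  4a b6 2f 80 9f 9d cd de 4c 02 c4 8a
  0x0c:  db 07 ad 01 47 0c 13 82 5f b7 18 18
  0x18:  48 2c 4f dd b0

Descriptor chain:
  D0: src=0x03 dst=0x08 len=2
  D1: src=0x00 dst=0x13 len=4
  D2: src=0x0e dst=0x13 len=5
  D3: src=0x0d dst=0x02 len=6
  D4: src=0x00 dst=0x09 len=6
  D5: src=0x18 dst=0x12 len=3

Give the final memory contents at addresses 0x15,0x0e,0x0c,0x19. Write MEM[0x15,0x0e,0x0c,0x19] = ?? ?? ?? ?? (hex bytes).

MEM[0x15,0x0e,0x0c,0x19] = 47 47 ad 2c

#0 dst[0x08+2] := {0x80,0x9f}
#1 dst[0x13+4] := {0x4a,0xb6,0x2f,0x80}
#2 dst[0x13+5] := {0xad,0x01,0x47,0x0c,0x13}
#3 dst[0x02+6] := {0x07,0xad,0x01,0x47,0x0c,0x13}
#4 dst[0x09+6] := {0x4a,0xb6,0x07,0xad,0x01,0x47}
#5 dst[0x12+3] := {0x48,0x2c,0x4f}
query mem[0x15]=0x47, mem[0x0e]=0x47, mem[0x0c]=0xad, mem[0x19]=0x2c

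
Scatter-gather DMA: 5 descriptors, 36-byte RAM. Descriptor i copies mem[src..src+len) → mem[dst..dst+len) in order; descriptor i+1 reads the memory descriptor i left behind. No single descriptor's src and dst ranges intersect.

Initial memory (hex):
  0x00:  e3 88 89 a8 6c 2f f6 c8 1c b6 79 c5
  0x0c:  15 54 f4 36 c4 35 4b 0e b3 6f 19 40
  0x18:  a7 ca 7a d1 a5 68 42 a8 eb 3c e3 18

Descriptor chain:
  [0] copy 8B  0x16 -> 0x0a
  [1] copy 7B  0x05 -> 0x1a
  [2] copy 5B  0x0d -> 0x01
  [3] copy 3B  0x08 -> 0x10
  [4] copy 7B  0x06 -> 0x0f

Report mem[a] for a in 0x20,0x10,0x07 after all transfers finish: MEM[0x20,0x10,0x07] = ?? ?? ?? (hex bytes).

MEM[0x20,0x10,0x07] = 40 c8 c8

D0: mem[0x0a..0x11] <- [19 40 a7 ca 7a d1 a5 68]
D1: mem[0x1a..0x20] <- [2f f6 c8 1c b6 19 40]
D2: mem[0x01..0x05] <- [ca 7a d1 a5 68]
D3: mem[0x10..0x12] <- [1c b6 19]
D4: mem[0x0f..0x15] <- [f6 c8 1c b6 19 40 a7]
query mem[0x20]=0x40, mem[0x10]=0xc8, mem[0x07]=0xc8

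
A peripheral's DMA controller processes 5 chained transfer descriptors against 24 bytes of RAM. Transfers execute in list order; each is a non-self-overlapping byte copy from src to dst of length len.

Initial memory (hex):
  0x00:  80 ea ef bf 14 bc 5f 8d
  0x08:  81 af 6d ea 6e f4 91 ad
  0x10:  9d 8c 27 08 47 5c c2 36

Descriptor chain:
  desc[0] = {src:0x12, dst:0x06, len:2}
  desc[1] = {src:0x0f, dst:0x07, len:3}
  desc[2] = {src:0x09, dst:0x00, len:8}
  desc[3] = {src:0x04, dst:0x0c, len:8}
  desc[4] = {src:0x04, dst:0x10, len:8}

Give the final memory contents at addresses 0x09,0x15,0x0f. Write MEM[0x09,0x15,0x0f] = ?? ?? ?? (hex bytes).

MEM[0x09,0x15,0x0f] = 8c 8c 9d

D0: mem[0x06..0x07] <- [27 08]
D1: mem[0x07..0x09] <- [ad 9d 8c]
D2: mem[0x00..0x07] <- [8c 6d ea 6e f4 91 ad 9d]
D3: mem[0x0c..0x13] <- [f4 91 ad 9d 9d 8c 6d ea]
D4: mem[0x10..0x17] <- [f4 91 ad 9d 9d 8c 6d ea]
query mem[0x09]=0x8c, mem[0x15]=0x8c, mem[0x0f]=0x9d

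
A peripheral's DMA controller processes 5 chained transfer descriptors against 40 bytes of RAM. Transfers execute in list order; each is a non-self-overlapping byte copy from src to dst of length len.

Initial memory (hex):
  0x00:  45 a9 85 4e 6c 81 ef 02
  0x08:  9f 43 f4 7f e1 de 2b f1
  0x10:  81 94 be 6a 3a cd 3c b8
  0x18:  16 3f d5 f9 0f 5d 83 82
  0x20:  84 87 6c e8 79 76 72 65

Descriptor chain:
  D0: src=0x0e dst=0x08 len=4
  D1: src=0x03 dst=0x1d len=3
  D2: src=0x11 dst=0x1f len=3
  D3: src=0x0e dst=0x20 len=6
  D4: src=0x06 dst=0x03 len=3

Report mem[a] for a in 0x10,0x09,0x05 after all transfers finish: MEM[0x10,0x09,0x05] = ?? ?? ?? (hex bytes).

#0 dst[0x08+4] := {0x2b,0xf1,0x81,0x94}
#1 dst[0x1d+3] := {0x4e,0x6c,0x81}
#2 dst[0x1f+3] := {0x94,0xbe,0x6a}
#3 dst[0x20+6] := {0x2b,0xf1,0x81,0x94,0xbe,0x6a}
#4 dst[0x03+3] := {0xef,0x02,0x2b}
query mem[0x10]=0x81, mem[0x09]=0xf1, mem[0x05]=0x2b

MEM[0x10,0x09,0x05] = 81 f1 2b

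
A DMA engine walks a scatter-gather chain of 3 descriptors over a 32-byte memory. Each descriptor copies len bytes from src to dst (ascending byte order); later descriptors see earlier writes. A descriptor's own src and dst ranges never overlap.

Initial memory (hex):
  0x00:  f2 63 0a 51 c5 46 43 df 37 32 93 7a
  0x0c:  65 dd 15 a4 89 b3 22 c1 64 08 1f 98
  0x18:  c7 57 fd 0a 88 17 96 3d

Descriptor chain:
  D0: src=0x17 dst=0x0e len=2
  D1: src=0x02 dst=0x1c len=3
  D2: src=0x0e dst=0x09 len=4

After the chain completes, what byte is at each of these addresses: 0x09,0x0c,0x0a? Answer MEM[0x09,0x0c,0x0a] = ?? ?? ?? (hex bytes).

[0] 0x17->0x0e len=2 : 98 c7
[1] 0x02->0x1c len=3 : 0a 51 c5
[2] 0x0e->0x09 len=4 : 98 c7 89 b3
query mem[0x09]=0x98, mem[0x0c]=0xb3, mem[0x0a]=0xc7

MEM[0x09,0x0c,0x0a] = 98 b3 c7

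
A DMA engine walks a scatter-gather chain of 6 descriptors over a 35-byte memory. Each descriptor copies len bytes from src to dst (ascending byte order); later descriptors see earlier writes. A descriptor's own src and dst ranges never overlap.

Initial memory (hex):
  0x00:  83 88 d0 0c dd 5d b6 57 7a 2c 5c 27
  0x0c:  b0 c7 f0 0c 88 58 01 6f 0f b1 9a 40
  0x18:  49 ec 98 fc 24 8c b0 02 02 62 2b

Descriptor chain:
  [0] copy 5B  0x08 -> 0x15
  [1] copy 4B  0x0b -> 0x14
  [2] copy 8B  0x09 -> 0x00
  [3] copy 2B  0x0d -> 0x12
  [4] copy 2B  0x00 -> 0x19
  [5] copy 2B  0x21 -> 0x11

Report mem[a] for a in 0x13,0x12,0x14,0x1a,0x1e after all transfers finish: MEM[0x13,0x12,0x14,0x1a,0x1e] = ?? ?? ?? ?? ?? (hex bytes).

[0] 0x08->0x15 len=5 : 7a 2c 5c 27 b0
[1] 0x0b->0x14 len=4 : 27 b0 c7 f0
[2] 0x09->0x00 len=8 : 2c 5c 27 b0 c7 f0 0c 88
[3] 0x0d->0x12 len=2 : c7 f0
[4] 0x00->0x19 len=2 : 2c 5c
[5] 0x21->0x11 len=2 : 62 2b
query mem[0x13]=0xf0, mem[0x12]=0x2b, mem[0x14]=0x27, mem[0x1a]=0x5c, mem[0x1e]=0xb0

MEM[0x13,0x12,0x14,0x1a,0x1e] = f0 2b 27 5c b0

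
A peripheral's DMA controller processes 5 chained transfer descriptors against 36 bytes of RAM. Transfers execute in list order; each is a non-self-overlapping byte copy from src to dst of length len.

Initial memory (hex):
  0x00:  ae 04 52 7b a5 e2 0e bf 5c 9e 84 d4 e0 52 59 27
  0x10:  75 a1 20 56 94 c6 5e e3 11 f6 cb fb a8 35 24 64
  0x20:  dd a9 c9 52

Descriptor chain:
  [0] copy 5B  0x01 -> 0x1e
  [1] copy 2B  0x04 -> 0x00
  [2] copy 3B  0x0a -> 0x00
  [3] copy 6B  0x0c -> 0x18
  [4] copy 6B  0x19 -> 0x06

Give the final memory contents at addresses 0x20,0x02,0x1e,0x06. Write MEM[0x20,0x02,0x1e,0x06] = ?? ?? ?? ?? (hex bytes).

MEM[0x20,0x02,0x1e,0x06] = 7b e0 04 52

D0: mem[0x1e..0x22] <- [04 52 7b a5 e2]
D1: mem[0x00..0x01] <- [a5 e2]
D2: mem[0x00..0x02] <- [84 d4 e0]
D3: mem[0x18..0x1d] <- [e0 52 59 27 75 a1]
D4: mem[0x06..0x0b] <- [52 59 27 75 a1 04]
query mem[0x20]=0x7b, mem[0x02]=0xe0, mem[0x1e]=0x04, mem[0x06]=0x52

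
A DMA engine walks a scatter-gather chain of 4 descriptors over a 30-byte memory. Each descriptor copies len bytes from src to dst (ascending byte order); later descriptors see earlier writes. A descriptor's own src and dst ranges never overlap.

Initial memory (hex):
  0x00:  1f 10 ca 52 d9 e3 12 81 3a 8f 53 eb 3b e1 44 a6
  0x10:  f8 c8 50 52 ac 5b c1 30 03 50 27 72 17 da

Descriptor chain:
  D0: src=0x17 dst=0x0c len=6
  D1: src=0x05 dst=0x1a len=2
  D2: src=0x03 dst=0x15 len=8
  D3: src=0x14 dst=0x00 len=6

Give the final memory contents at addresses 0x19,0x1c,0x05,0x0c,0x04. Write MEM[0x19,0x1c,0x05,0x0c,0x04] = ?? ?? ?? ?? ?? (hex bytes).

MEM[0x19,0x1c,0x05,0x0c,0x04] = 81 53 81 30 12

#0 dst[0x0c+6] := {0x30,0x03,0x50,0x27,0x72,0x17}
#1 dst[0x1a+2] := {0xe3,0x12}
#2 dst[0x15+8] := {0x52,0xd9,0xe3,0x12,0x81,0x3a,0x8f,0x53}
#3 dst[0x00+6] := {0xac,0x52,0xd9,0xe3,0x12,0x81}
query mem[0x19]=0x81, mem[0x1c]=0x53, mem[0x05]=0x81, mem[0x0c]=0x30, mem[0x04]=0x12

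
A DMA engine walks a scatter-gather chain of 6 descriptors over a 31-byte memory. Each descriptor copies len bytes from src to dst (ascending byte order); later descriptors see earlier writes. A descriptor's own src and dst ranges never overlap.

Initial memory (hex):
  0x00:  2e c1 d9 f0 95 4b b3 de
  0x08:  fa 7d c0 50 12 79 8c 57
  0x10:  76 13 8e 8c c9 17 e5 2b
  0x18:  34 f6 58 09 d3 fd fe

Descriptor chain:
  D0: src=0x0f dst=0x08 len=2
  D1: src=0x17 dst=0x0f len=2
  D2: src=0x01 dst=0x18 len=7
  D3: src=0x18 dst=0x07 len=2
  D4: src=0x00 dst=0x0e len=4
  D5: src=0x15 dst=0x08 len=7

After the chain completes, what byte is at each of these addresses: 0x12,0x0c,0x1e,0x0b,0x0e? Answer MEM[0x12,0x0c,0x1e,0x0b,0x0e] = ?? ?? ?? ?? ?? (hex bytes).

D0: mem[0x08..0x09] <- [57 76]
D1: mem[0x0f..0x10] <- [2b 34]
D2: mem[0x18..0x1e] <- [c1 d9 f0 95 4b b3 de]
D3: mem[0x07..0x08] <- [c1 d9]
D4: mem[0x0e..0x11] <- [2e c1 d9 f0]
D5: mem[0x08..0x0e] <- [17 e5 2b c1 d9 f0 95]
query mem[0x12]=0x8e, mem[0x0c]=0xd9, mem[0x1e]=0xde, mem[0x0b]=0xc1, mem[0x0e]=0x95

MEM[0x12,0x0c,0x1e,0x0b,0x0e] = 8e d9 de c1 95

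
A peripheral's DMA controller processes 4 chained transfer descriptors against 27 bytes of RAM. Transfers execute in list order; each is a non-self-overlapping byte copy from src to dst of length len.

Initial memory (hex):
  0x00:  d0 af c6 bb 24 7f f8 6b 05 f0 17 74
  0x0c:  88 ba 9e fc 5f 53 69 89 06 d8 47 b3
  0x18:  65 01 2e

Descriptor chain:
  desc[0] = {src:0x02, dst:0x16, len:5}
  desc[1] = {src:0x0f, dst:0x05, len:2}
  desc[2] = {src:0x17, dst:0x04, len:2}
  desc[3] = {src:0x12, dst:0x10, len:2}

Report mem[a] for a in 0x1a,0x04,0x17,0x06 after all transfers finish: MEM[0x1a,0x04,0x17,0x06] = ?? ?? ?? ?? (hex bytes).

MEM[0x1a,0x04,0x17,0x06] = f8 bb bb 5f

D0: mem[0x16..0x1a] <- [c6 bb 24 7f f8]
D1: mem[0x05..0x06] <- [fc 5f]
D2: mem[0x04..0x05] <- [bb 24]
D3: mem[0x10..0x11] <- [69 89]
query mem[0x1a]=0xf8, mem[0x04]=0xbb, mem[0x17]=0xbb, mem[0x06]=0x5f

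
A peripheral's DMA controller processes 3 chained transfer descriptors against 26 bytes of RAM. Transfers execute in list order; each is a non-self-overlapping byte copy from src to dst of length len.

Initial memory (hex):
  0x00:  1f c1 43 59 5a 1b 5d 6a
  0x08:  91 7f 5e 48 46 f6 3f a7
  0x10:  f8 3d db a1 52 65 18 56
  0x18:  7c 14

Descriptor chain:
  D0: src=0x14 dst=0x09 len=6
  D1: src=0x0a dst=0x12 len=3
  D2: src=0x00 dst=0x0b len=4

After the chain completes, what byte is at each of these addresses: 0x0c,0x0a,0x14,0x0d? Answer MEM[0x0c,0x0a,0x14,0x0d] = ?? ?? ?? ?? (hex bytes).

#0 dst[0x09+6] := {0x52,0x65,0x18,0x56,0x7c,0x14}
#1 dst[0x12+3] := {0x65,0x18,0x56}
#2 dst[0x0b+4] := {0x1f,0xc1,0x43,0x59}
query mem[0x0c]=0xc1, mem[0x0a]=0x65, mem[0x14]=0x56, mem[0x0d]=0x43

MEM[0x0c,0x0a,0x14,0x0d] = c1 65 56 43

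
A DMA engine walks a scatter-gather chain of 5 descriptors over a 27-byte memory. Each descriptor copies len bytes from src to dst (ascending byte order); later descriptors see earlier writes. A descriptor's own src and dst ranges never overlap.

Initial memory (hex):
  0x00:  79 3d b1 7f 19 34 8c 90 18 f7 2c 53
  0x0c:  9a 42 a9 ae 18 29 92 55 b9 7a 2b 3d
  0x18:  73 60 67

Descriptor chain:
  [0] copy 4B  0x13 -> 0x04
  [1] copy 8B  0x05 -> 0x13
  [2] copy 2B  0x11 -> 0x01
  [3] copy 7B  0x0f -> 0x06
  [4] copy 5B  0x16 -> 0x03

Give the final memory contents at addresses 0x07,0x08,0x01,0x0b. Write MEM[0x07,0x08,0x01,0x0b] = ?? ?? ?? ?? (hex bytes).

D0: mem[0x04..0x07] <- [55 b9 7a 2b]
D1: mem[0x13..0x1a] <- [b9 7a 2b 18 f7 2c 53 9a]
D2: mem[0x01..0x02] <- [29 92]
D3: mem[0x06..0x0c] <- [ae 18 29 92 b9 7a 2b]
D4: mem[0x03..0x07] <- [18 f7 2c 53 9a]
query mem[0x07]=0x9a, mem[0x08]=0x29, mem[0x01]=0x29, mem[0x0b]=0x7a

MEM[0x07,0x08,0x01,0x0b] = 9a 29 29 7a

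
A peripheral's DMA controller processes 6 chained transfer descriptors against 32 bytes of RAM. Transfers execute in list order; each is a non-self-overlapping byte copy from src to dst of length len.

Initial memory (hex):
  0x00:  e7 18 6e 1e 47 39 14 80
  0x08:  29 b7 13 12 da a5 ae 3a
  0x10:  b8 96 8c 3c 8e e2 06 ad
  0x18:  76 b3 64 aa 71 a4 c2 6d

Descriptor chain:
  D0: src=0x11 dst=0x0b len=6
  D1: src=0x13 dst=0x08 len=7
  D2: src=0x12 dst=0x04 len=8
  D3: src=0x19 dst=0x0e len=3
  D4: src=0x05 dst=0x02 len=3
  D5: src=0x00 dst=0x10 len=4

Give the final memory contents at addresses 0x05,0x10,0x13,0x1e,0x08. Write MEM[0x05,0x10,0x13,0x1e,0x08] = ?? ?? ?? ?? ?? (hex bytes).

MEM[0x05,0x10,0x13,0x1e,0x08] = 3c e7 8e c2 06

  after D0: wrote 6B at 0x0b = 968c3c8ee206
  after D1: wrote 7B at 0x08 = 3c8ee206ad76b3
  after D2: wrote 8B at 0x04 = 8c3c8ee206ad76b3
  after D3: wrote 3B at 0x0e = b364aa
  after D4: wrote 3B at 0x02 = 3c8ee2
  after D5: wrote 4B at 0x10 = e7183c8e
query mem[0x05]=0x3c, mem[0x10]=0xe7, mem[0x13]=0x8e, mem[0x1e]=0xc2, mem[0x08]=0x06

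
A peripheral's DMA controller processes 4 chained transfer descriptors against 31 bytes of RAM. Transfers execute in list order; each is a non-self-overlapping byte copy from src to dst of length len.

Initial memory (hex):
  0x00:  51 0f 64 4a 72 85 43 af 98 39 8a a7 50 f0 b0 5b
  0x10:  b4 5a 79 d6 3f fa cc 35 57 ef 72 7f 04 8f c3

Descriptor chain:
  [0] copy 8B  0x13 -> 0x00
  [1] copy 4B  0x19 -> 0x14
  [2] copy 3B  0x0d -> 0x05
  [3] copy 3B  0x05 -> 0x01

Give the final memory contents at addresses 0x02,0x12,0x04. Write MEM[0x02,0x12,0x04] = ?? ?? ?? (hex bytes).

#0 dst[0x00+8] := {0xd6,0x3f,0xfa,0xcc,0x35,0x57,0xef,0x72}
#1 dst[0x14+4] := {0xef,0x72,0x7f,0x04}
#2 dst[0x05+3] := {0xf0,0xb0,0x5b}
#3 dst[0x01+3] := {0xf0,0xb0,0x5b}
query mem[0x02]=0xb0, mem[0x12]=0x79, mem[0x04]=0x35

MEM[0x02,0x12,0x04] = b0 79 35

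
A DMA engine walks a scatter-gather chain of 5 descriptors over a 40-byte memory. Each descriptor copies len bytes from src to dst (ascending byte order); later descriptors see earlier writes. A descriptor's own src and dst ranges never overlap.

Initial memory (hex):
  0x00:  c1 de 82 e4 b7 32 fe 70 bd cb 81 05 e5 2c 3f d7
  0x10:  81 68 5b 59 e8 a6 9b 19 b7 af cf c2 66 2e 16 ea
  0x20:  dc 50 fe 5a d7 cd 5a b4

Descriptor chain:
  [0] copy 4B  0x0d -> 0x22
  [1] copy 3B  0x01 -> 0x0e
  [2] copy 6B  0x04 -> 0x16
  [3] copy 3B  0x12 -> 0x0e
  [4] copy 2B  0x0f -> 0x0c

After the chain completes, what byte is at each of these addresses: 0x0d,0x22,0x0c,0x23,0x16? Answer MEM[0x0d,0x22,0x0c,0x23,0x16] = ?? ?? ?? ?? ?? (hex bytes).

MEM[0x0d,0x22,0x0c,0x23,0x16] = e8 2c 59 3f b7

D0: mem[0x22..0x25] <- [2c 3f d7 81]
D1: mem[0x0e..0x10] <- [de 82 e4]
D2: mem[0x16..0x1b] <- [b7 32 fe 70 bd cb]
D3: mem[0x0e..0x10] <- [5b 59 e8]
D4: mem[0x0c..0x0d] <- [59 e8]
query mem[0x0d]=0xe8, mem[0x22]=0x2c, mem[0x0c]=0x59, mem[0x23]=0x3f, mem[0x16]=0xb7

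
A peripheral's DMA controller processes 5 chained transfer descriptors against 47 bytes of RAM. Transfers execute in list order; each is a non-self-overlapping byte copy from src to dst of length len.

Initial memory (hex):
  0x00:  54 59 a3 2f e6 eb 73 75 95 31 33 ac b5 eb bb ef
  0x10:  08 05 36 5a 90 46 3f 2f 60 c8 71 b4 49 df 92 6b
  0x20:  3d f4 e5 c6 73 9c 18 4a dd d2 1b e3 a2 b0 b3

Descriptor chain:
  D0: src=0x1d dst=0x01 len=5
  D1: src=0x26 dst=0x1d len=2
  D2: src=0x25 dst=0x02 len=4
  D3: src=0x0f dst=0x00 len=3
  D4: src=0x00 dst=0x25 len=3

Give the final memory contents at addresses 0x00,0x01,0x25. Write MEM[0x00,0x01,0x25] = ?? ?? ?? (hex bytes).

#0 dst[0x01+5] := {0xdf,0x92,0x6b,0x3d,0xf4}
#1 dst[0x1d+2] := {0x18,0x4a}
#2 dst[0x02+4] := {0x9c,0x18,0x4a,0xdd}
#3 dst[0x00+3] := {0xef,0x08,0x05}
#4 dst[0x25+3] := {0xef,0x08,0x05}
query mem[0x00]=0xef, mem[0x01]=0x08, mem[0x25]=0xef

MEM[0x00,0x01,0x25] = ef 08 ef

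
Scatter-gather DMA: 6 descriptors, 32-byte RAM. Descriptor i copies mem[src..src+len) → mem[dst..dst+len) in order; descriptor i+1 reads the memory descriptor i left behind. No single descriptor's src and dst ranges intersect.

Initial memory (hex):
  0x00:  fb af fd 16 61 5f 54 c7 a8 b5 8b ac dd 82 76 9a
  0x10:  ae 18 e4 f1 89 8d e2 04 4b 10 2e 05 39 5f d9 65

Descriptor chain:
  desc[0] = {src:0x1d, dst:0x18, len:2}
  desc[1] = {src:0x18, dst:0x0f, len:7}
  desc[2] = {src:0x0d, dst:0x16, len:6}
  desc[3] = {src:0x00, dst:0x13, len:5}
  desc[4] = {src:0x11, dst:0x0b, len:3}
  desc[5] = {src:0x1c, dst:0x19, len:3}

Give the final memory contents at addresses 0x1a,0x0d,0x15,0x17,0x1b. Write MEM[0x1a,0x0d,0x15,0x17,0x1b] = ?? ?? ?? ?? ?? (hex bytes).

MEM[0x1a,0x0d,0x15,0x17,0x1b] = 5f fb fd 61 d9

[0] 0x1d->0x18 len=2 : 5f d9
[1] 0x18->0x0f len=7 : 5f d9 2e 05 39 5f d9
[2] 0x0d->0x16 len=6 : 82 76 5f d9 2e 05
[3] 0x00->0x13 len=5 : fb af fd 16 61
[4] 0x11->0x0b len=3 : 2e 05 fb
[5] 0x1c->0x19 len=3 : 39 5f d9
query mem[0x1a]=0x5f, mem[0x0d]=0xfb, mem[0x15]=0xfd, mem[0x17]=0x61, mem[0x1b]=0xd9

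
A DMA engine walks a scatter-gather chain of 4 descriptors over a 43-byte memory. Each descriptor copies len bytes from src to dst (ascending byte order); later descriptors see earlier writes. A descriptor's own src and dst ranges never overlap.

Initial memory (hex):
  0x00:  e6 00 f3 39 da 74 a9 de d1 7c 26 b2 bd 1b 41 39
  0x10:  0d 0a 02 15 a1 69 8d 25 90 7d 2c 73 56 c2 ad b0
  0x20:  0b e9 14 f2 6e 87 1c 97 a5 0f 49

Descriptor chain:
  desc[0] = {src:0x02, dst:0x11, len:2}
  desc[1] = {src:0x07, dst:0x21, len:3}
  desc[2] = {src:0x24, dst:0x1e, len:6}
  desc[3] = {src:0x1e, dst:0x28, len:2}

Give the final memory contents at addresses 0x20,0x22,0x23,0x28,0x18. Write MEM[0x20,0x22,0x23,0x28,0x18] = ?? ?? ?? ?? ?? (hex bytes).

[0] 0x02->0x11 len=2 : f3 39
[1] 0x07->0x21 len=3 : de d1 7c
[2] 0x24->0x1e len=6 : 6e 87 1c 97 a5 0f
[3] 0x1e->0x28 len=2 : 6e 87
query mem[0x20]=0x1c, mem[0x22]=0xa5, mem[0x23]=0x0f, mem[0x28]=0x6e, mem[0x18]=0x90

MEM[0x20,0x22,0x23,0x28,0x18] = 1c a5 0f 6e 90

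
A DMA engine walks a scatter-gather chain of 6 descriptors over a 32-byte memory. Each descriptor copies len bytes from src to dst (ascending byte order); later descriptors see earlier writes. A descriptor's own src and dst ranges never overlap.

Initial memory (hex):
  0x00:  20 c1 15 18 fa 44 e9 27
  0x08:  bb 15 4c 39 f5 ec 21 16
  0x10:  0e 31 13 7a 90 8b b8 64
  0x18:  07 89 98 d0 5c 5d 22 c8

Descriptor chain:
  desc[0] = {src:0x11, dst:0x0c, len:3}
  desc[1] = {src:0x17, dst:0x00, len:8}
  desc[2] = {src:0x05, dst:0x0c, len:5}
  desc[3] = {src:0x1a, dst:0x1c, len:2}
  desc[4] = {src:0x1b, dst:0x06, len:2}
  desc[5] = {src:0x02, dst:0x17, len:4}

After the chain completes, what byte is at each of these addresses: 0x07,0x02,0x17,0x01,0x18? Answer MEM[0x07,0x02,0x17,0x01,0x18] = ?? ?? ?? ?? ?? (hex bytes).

MEM[0x07,0x02,0x17,0x01,0x18] = 98 89 89 07 98

  after D0: wrote 3B at 0x0c = 31137a
  after D1: wrote 8B at 0x00 = 64078998d05c5d22
  after D2: wrote 5B at 0x0c = 5c5d22bb15
  after D3: wrote 2B at 0x1c = 98d0
  after D4: wrote 2B at 0x06 = d098
  after D5: wrote 4B at 0x17 = 8998d05c
query mem[0x07]=0x98, mem[0x02]=0x89, mem[0x17]=0x89, mem[0x01]=0x07, mem[0x18]=0x98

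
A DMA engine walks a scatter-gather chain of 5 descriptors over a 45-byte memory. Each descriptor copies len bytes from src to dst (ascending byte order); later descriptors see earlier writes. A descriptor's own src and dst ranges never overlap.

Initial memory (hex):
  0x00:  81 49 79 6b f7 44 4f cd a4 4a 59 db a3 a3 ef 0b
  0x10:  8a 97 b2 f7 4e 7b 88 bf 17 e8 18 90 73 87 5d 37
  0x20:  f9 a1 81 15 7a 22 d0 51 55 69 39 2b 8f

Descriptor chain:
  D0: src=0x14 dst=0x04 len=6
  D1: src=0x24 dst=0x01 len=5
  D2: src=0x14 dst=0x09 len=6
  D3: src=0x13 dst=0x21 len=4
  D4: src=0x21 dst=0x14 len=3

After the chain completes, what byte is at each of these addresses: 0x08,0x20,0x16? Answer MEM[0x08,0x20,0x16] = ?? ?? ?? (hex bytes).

  after D0: wrote 6B at 0x04 = 4e7b88bf17e8
  after D1: wrote 5B at 0x01 = 7a22d05155
  after D2: wrote 6B at 0x09 = 4e7b88bf17e8
  after D3: wrote 4B at 0x21 = f74e7b88
  after D4: wrote 3B at 0x14 = f74e7b
query mem[0x08]=0x17, mem[0x20]=0xf9, mem[0x16]=0x7b

MEM[0x08,0x20,0x16] = 17 f9 7b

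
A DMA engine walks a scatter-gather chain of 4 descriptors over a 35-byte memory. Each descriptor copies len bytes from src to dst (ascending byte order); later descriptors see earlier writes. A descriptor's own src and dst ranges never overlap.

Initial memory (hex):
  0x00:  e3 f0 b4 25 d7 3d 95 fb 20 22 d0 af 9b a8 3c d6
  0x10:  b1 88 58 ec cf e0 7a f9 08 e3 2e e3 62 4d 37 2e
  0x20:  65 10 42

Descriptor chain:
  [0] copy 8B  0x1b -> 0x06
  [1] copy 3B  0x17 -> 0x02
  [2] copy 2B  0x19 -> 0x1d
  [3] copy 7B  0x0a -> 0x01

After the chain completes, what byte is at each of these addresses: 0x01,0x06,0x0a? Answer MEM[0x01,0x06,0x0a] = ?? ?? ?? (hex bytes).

[0] 0x1b->0x06 len=8 : e3 62 4d 37 2e 65 10 42
[1] 0x17->0x02 len=3 : f9 08 e3
[2] 0x19->0x1d len=2 : e3 2e
[3] 0x0a->0x01 len=7 : 2e 65 10 42 3c d6 b1
query mem[0x01]=0x2e, mem[0x06]=0xd6, mem[0x0a]=0x2e

MEM[0x01,0x06,0x0a] = 2e d6 2e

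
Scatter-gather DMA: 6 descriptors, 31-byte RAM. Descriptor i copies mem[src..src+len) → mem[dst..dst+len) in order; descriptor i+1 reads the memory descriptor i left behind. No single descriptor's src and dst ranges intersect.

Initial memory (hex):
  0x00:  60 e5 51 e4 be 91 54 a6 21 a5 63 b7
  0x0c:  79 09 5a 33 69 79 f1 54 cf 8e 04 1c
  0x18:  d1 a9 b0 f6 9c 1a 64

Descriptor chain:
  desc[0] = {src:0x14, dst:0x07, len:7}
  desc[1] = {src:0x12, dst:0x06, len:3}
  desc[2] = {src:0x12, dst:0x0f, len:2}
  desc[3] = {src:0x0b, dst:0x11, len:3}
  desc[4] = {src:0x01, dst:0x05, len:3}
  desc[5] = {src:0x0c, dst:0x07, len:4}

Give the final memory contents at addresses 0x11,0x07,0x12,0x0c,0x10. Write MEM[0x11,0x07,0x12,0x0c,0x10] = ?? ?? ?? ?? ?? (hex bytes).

D0: mem[0x07..0x0d] <- [cf 8e 04 1c d1 a9 b0]
D1: mem[0x06..0x08] <- [f1 54 cf]
D2: mem[0x0f..0x10] <- [f1 54]
D3: mem[0x11..0x13] <- [d1 a9 b0]
D4: mem[0x05..0x07] <- [e5 51 e4]
D5: mem[0x07..0x0a] <- [a9 b0 5a f1]
query mem[0x11]=0xd1, mem[0x07]=0xa9, mem[0x12]=0xa9, mem[0x0c]=0xa9, mem[0x10]=0x54

MEM[0x11,0x07,0x12,0x0c,0x10] = d1 a9 a9 a9 54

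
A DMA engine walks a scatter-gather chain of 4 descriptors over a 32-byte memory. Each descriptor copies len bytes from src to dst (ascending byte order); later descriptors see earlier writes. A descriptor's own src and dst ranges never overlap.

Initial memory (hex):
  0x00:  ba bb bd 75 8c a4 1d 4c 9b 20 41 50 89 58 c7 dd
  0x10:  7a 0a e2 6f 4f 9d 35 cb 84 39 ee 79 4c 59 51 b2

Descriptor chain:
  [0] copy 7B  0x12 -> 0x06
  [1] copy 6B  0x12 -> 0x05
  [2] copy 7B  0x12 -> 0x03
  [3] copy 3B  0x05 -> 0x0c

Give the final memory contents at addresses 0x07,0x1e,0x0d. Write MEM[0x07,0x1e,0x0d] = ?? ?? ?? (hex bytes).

[0] 0x12->0x06 len=7 : e2 6f 4f 9d 35 cb 84
[1] 0x12->0x05 len=6 : e2 6f 4f 9d 35 cb
[2] 0x12->0x03 len=7 : e2 6f 4f 9d 35 cb 84
[3] 0x05->0x0c len=3 : 4f 9d 35
query mem[0x07]=0x35, mem[0x1e]=0x51, mem[0x0d]=0x9d

MEM[0x07,0x1e,0x0d] = 35 51 9d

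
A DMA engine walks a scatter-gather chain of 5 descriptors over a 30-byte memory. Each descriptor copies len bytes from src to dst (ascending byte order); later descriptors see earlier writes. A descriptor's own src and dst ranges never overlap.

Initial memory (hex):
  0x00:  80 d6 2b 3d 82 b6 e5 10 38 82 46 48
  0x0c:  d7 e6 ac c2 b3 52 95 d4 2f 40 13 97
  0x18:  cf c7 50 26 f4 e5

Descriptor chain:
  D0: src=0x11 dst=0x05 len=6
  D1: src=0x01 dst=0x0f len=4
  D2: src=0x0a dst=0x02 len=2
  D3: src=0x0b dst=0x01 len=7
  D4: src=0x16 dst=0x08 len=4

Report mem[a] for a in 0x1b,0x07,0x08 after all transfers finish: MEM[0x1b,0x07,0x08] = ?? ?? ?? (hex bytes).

MEM[0x1b,0x07,0x08] = 26 3d 13

[0] 0x11->0x05 len=6 : 52 95 d4 2f 40 13
[1] 0x01->0x0f len=4 : d6 2b 3d 82
[2] 0x0a->0x02 len=2 : 13 48
[3] 0x0b->0x01 len=7 : 48 d7 e6 ac d6 2b 3d
[4] 0x16->0x08 len=4 : 13 97 cf c7
query mem[0x1b]=0x26, mem[0x07]=0x3d, mem[0x08]=0x13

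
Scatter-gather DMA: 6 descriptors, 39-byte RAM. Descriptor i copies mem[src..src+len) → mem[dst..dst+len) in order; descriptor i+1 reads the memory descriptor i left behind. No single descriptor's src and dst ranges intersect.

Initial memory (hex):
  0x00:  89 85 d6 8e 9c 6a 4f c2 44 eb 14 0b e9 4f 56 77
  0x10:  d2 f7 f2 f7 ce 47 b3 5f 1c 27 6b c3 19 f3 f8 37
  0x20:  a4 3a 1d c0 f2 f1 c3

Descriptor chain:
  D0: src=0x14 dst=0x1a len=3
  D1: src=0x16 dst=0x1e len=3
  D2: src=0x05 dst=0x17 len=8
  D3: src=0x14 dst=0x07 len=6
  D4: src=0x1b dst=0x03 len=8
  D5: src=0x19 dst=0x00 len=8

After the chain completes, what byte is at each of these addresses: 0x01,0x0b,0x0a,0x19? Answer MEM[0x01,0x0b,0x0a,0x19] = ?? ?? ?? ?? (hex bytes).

#0 dst[0x1a+3] := {0xce,0x47,0xb3}
#1 dst[0x1e+3] := {0xb3,0x5f,0x1c}
#2 dst[0x17+8] := {0x6a,0x4f,0xc2,0x44,0xeb,0x14,0x0b,0xe9}
#3 dst[0x07+6] := {0xce,0x47,0xb3,0x6a,0x4f,0xc2}
#4 dst[0x03+8] := {0xeb,0x14,0x0b,0xe9,0x5f,0x1c,0x3a,0x1d}
#5 dst[0x00+8] := {0xc2,0x44,0xeb,0x14,0x0b,0xe9,0x5f,0x1c}
query mem[0x01]=0x44, mem[0x0b]=0x4f, mem[0x0a]=0x1d, mem[0x19]=0xc2

MEM[0x01,0x0b,0x0a,0x19] = 44 4f 1d c2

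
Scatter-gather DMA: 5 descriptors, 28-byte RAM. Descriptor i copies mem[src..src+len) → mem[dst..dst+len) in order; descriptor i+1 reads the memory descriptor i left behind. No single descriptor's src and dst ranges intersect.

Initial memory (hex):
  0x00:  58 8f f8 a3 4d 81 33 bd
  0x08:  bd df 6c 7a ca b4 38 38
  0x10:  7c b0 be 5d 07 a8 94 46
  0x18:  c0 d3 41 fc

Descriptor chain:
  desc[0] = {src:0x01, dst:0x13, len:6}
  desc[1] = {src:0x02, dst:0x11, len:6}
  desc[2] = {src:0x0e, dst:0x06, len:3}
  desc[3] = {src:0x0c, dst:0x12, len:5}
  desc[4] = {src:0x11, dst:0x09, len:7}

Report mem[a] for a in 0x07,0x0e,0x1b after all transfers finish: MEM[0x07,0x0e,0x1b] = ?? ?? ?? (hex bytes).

#0 dst[0x13+6] := {0x8f,0xf8,0xa3,0x4d,0x81,0x33}
#1 dst[0x11+6] := {0xf8,0xa3,0x4d,0x81,0x33,0xbd}
#2 dst[0x06+3] := {0x38,0x38,0x7c}
#3 dst[0x12+5] := {0xca,0xb4,0x38,0x38,0x7c}
#4 dst[0x09+7] := {0xf8,0xca,0xb4,0x38,0x38,0x7c,0x81}
query mem[0x07]=0x38, mem[0x0e]=0x7c, mem[0x1b]=0xfc

MEM[0x07,0x0e,0x1b] = 38 7c fc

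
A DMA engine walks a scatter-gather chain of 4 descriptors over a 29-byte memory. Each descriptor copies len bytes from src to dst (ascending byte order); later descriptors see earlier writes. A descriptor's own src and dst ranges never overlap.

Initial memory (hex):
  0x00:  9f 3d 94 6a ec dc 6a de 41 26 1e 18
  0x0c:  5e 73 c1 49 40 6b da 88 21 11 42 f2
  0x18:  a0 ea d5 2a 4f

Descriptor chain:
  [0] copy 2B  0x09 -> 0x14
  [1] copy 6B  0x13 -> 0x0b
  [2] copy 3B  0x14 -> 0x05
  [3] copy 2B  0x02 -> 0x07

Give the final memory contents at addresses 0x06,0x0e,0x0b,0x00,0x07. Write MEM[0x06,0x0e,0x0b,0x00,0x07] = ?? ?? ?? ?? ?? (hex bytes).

[0] 0x09->0x14 len=2 : 26 1e
[1] 0x13->0x0b len=6 : 88 26 1e 42 f2 a0
[2] 0x14->0x05 len=3 : 26 1e 42
[3] 0x02->0x07 len=2 : 94 6a
query mem[0x06]=0x1e, mem[0x0e]=0x42, mem[0x0b]=0x88, mem[0x00]=0x9f, mem[0x07]=0x94

MEM[0x06,0x0e,0x0b,0x00,0x07] = 1e 42 88 9f 94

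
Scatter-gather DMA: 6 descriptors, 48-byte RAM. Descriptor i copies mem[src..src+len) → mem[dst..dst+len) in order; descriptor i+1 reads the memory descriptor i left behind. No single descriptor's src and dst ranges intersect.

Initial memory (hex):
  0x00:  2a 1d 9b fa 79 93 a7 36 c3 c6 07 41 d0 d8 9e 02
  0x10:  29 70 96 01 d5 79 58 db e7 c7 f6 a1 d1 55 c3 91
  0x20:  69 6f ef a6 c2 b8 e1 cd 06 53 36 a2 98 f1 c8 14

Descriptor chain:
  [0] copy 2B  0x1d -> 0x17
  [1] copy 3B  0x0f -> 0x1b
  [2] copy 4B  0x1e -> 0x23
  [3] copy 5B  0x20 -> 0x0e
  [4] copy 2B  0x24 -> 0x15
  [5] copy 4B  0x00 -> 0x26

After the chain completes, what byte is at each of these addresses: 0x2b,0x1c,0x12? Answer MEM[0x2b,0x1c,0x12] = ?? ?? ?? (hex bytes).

MEM[0x2b,0x1c,0x12] = a2 29 91

  after D0: wrote 2B at 0x17 = 55c3
  after D1: wrote 3B at 0x1b = 022970
  after D2: wrote 4B at 0x23 = c391696f
  after D3: wrote 5B at 0x0e = 696fefc391
  after D4: wrote 2B at 0x15 = 9169
  after D5: wrote 4B at 0x26 = 2a1d9bfa
query mem[0x2b]=0xa2, mem[0x1c]=0x29, mem[0x12]=0x91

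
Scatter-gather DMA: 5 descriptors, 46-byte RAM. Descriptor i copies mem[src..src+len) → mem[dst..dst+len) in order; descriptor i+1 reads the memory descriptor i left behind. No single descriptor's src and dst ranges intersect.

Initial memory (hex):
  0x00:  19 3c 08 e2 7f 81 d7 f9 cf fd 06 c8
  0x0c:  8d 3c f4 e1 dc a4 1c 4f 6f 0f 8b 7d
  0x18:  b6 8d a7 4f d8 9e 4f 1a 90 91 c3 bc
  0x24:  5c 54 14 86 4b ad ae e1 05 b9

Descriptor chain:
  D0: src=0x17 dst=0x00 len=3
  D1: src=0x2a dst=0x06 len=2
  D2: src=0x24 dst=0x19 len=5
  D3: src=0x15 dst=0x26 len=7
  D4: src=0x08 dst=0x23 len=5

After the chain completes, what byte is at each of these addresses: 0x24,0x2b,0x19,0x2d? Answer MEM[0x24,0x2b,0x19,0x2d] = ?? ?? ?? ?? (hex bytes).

MEM[0x24,0x2b,0x19,0x2d] = fd 54 5c b9

D0: mem[0x00..0x02] <- [7d b6 8d]
D1: mem[0x06..0x07] <- [ae e1]
D2: mem[0x19..0x1d] <- [5c 54 14 86 4b]
D3: mem[0x26..0x2c] <- [0f 8b 7d b6 5c 54 14]
D4: mem[0x23..0x27] <- [cf fd 06 c8 8d]
query mem[0x24]=0xfd, mem[0x2b]=0x54, mem[0x19]=0x5c, mem[0x2d]=0xb9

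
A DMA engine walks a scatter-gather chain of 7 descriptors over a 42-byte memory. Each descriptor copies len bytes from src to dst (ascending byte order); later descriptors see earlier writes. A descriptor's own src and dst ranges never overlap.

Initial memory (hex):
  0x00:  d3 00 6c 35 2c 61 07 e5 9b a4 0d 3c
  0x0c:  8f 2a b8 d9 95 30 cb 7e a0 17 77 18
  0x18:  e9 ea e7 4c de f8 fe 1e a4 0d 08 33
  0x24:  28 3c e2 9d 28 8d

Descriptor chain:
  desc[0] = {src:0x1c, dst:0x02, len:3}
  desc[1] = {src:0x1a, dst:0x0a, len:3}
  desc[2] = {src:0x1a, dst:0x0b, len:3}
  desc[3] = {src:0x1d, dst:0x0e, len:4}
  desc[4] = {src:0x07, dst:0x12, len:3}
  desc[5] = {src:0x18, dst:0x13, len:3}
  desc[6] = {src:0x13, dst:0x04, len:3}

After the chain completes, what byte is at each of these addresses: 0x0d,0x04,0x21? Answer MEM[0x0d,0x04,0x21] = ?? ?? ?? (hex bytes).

  after D0: wrote 3B at 0x02 = def8fe
  after D1: wrote 3B at 0x0a = e74cde
  after D2: wrote 3B at 0x0b = e74cde
  after D3: wrote 4B at 0x0e = f8fe1ea4
  after D4: wrote 3B at 0x12 = e59ba4
  after D5: wrote 3B at 0x13 = e9eae7
  after D6: wrote 3B at 0x04 = e9eae7
query mem[0x0d]=0xde, mem[0x04]=0xe9, mem[0x21]=0x0d

MEM[0x0d,0x04,0x21] = de e9 0d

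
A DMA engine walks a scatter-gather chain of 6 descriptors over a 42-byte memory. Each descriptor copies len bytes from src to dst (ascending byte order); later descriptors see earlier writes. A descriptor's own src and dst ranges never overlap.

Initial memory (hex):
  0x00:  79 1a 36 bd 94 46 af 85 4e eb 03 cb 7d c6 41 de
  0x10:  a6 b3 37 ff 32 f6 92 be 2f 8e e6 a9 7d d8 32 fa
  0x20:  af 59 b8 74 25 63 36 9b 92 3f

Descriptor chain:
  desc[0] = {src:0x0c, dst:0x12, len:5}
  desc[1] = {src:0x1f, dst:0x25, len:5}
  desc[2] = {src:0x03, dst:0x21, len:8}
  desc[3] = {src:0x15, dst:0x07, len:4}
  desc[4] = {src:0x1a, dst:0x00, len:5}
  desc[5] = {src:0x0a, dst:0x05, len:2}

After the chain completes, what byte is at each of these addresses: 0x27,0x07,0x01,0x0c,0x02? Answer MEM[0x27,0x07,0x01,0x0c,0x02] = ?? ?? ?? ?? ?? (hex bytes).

#0 dst[0x12+5] := {0x7d,0xc6,0x41,0xde,0xa6}
#1 dst[0x25+5] := {0xfa,0xaf,0x59,0xb8,0x74}
#2 dst[0x21+8] := {0xbd,0x94,0x46,0xaf,0x85,0x4e,0xeb,0x03}
#3 dst[0x07+4] := {0xde,0xa6,0xbe,0x2f}
#4 dst[0x00+5] := {0xe6,0xa9,0x7d,0xd8,0x32}
#5 dst[0x05+2] := {0x2f,0xcb}
query mem[0x27]=0xeb, mem[0x07]=0xde, mem[0x01]=0xa9, mem[0x0c]=0x7d, mem[0x02]=0x7d

MEM[0x27,0x07,0x01,0x0c,0x02] = eb de a9 7d 7d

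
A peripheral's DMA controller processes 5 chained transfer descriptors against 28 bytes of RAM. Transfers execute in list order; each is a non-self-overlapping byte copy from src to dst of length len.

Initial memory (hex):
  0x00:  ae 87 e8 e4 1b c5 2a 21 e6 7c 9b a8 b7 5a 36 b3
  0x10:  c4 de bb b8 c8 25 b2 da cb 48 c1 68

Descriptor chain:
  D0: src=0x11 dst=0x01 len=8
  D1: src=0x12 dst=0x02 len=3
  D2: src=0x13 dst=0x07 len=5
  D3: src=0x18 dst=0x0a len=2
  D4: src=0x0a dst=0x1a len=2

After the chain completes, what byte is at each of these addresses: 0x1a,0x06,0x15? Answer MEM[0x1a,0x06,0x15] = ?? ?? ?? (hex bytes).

D0: mem[0x01..0x08] <- [de bb b8 c8 25 b2 da cb]
D1: mem[0x02..0x04] <- [bb b8 c8]
D2: mem[0x07..0x0b] <- [b8 c8 25 b2 da]
D3: mem[0x0a..0x0b] <- [cb 48]
D4: mem[0x1a..0x1b] <- [cb 48]
query mem[0x1a]=0xcb, mem[0x06]=0xb2, mem[0x15]=0x25

MEM[0x1a,0x06,0x15] = cb b2 25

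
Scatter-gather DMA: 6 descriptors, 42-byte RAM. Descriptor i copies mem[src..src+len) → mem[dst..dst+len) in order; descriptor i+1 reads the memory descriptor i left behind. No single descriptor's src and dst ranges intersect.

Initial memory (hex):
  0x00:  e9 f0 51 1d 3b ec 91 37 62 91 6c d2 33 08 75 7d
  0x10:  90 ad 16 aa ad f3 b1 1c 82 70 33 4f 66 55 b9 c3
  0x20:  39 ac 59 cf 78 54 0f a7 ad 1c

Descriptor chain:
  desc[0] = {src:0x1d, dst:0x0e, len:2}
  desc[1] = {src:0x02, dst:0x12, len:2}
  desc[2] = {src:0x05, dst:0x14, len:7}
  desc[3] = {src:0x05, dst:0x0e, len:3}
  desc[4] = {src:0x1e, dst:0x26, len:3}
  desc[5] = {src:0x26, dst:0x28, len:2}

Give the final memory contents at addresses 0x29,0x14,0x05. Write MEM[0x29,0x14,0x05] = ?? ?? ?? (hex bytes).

#0 dst[0x0e+2] := {0x55,0xb9}
#1 dst[0x12+2] := {0x51,0x1d}
#2 dst[0x14+7] := {0xec,0x91,0x37,0x62,0x91,0x6c,0xd2}
#3 dst[0x0e+3] := {0xec,0x91,0x37}
#4 dst[0x26+3] := {0xb9,0xc3,0x39}
#5 dst[0x28+2] := {0xb9,0xc3}
query mem[0x29]=0xc3, mem[0x14]=0xec, mem[0x05]=0xec

MEM[0x29,0x14,0x05] = c3 ec ec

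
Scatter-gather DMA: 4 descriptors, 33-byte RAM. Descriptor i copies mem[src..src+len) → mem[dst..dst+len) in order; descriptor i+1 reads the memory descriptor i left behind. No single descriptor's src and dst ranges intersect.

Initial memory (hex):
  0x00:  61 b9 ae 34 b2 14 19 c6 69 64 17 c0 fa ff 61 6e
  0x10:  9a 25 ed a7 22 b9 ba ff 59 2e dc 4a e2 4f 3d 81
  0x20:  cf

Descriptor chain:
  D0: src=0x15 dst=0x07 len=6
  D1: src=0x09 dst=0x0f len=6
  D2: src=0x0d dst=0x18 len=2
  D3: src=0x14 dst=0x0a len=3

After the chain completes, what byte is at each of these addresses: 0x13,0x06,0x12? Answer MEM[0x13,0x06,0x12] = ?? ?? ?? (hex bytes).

MEM[0x13,0x06,0x12] = ff 19 dc

#0 dst[0x07+6] := {0xb9,0xba,0xff,0x59,0x2e,0xdc}
#1 dst[0x0f+6] := {0xff,0x59,0x2e,0xdc,0xff,0x61}
#2 dst[0x18+2] := {0xff,0x61}
#3 dst[0x0a+3] := {0x61,0xb9,0xba}
query mem[0x13]=0xff, mem[0x06]=0x19, mem[0x12]=0xdc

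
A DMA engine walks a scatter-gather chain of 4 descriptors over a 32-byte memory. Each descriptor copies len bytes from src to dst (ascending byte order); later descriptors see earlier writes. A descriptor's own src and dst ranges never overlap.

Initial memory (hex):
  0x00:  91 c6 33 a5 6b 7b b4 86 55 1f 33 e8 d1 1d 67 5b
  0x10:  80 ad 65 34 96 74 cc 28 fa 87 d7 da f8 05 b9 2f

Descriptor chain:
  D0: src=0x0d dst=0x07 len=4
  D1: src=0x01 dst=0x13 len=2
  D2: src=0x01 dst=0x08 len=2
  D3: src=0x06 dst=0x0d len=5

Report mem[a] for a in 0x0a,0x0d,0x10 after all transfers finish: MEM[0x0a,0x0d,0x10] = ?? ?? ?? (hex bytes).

MEM[0x0a,0x0d,0x10] = 80 b4 33

D0: mem[0x07..0x0a] <- [1d 67 5b 80]
D1: mem[0x13..0x14] <- [c6 33]
D2: mem[0x08..0x09] <- [c6 33]
D3: mem[0x0d..0x11] <- [b4 1d c6 33 80]
query mem[0x0a]=0x80, mem[0x0d]=0xb4, mem[0x10]=0x33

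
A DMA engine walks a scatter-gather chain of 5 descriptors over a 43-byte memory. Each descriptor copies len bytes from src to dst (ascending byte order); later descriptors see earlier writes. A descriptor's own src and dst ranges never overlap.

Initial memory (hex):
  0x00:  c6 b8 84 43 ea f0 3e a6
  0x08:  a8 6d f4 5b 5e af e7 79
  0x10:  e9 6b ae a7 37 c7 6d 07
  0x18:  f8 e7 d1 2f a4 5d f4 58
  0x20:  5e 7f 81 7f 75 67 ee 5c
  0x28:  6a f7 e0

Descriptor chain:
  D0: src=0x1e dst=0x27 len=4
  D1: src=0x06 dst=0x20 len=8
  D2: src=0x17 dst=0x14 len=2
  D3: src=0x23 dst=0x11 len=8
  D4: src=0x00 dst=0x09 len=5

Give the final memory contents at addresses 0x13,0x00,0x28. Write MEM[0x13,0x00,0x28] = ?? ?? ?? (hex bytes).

MEM[0x13,0x00,0x28] = 5b c6 58

#0 dst[0x27+4] := {0xf4,0x58,0x5e,0x7f}
#1 dst[0x20+8] := {0x3e,0xa6,0xa8,0x6d,0xf4,0x5b,0x5e,0xaf}
#2 dst[0x14+2] := {0x07,0xf8}
#3 dst[0x11+8] := {0x6d,0xf4,0x5b,0x5e,0xaf,0x58,0x5e,0x7f}
#4 dst[0x09+5] := {0xc6,0xb8,0x84,0x43,0xea}
query mem[0x13]=0x5b, mem[0x00]=0xc6, mem[0x28]=0x58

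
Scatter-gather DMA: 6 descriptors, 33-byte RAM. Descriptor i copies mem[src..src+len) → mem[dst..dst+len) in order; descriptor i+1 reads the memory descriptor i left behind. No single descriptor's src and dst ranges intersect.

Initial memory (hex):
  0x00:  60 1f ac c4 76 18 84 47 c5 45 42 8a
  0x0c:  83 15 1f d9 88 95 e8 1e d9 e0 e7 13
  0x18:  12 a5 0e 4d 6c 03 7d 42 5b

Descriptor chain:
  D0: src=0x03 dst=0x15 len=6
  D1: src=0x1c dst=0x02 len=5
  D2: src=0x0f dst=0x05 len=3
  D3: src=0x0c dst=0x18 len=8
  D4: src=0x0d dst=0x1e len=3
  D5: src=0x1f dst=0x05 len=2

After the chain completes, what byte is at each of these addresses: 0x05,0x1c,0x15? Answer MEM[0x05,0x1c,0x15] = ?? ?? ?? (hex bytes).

#0 dst[0x15+6] := {0xc4,0x76,0x18,0x84,0x47,0xc5}
#1 dst[0x02+5] := {0x6c,0x03,0x7d,0x42,0x5b}
#2 dst[0x05+3] := {0xd9,0x88,0x95}
#3 dst[0x18+8] := {0x83,0x15,0x1f,0xd9,0x88,0x95,0xe8,0x1e}
#4 dst[0x1e+3] := {0x15,0x1f,0xd9}
#5 dst[0x05+2] := {0x1f,0xd9}
query mem[0x05]=0x1f, mem[0x1c]=0x88, mem[0x15]=0xc4

MEM[0x05,0x1c,0x15] = 1f 88 c4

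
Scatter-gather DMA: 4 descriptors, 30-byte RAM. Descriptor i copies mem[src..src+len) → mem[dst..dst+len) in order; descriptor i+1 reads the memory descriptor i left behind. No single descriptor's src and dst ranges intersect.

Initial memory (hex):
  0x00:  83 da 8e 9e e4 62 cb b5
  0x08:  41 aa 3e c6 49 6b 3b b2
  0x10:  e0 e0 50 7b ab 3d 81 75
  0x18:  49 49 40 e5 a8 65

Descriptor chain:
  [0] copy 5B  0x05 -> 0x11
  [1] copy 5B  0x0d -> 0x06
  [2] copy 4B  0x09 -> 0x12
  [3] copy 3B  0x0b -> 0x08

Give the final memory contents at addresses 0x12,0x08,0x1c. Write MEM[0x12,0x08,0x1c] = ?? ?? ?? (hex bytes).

[0] 0x05->0x11 len=5 : 62 cb b5 41 aa
[1] 0x0d->0x06 len=5 : 6b 3b b2 e0 62
[2] 0x09->0x12 len=4 : e0 62 c6 49
[3] 0x0b->0x08 len=3 : c6 49 6b
query mem[0x12]=0xe0, mem[0x08]=0xc6, mem[0x1c]=0xa8

MEM[0x12,0x08,0x1c] = e0 c6 a8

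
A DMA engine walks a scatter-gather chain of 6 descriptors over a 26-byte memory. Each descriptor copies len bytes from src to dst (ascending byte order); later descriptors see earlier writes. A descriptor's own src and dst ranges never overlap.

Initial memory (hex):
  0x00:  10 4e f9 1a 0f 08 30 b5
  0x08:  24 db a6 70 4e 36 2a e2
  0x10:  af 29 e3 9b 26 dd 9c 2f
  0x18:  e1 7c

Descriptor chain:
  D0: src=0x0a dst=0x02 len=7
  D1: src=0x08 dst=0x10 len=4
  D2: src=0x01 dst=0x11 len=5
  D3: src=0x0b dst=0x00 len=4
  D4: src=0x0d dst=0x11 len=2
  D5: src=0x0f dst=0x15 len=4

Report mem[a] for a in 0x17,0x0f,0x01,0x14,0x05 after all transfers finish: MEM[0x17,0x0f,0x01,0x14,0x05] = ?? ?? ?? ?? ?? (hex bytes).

MEM[0x17,0x0f,0x01,0x14,0x05] = 36 e2 4e 4e 36

[0] 0x0a->0x02 len=7 : a6 70 4e 36 2a e2 af
[1] 0x08->0x10 len=4 : af db a6 70
[2] 0x01->0x11 len=5 : 4e a6 70 4e 36
[3] 0x0b->0x00 len=4 : 70 4e 36 2a
[4] 0x0d->0x11 len=2 : 36 2a
[5] 0x0f->0x15 len=4 : e2 af 36 2a
query mem[0x17]=0x36, mem[0x0f]=0xe2, mem[0x01]=0x4e, mem[0x14]=0x4e, mem[0x05]=0x36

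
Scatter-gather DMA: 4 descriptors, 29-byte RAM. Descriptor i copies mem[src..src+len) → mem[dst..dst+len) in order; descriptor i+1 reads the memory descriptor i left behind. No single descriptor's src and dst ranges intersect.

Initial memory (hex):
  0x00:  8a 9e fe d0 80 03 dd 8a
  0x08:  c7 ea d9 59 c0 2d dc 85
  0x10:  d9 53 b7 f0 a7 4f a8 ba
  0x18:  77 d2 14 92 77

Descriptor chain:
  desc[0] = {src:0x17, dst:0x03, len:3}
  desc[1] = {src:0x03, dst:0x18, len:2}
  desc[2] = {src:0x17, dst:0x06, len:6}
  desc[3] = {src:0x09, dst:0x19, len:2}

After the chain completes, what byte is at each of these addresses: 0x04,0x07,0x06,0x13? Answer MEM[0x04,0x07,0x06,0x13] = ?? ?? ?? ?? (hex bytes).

  after D0: wrote 3B at 0x03 = ba77d2
  after D1: wrote 2B at 0x18 = ba77
  after D2: wrote 6B at 0x06 = baba77149277
  after D3: wrote 2B at 0x19 = 1492
query mem[0x04]=0x77, mem[0x07]=0xba, mem[0x06]=0xba, mem[0x13]=0xf0

MEM[0x04,0x07,0x06,0x13] = 77 ba ba f0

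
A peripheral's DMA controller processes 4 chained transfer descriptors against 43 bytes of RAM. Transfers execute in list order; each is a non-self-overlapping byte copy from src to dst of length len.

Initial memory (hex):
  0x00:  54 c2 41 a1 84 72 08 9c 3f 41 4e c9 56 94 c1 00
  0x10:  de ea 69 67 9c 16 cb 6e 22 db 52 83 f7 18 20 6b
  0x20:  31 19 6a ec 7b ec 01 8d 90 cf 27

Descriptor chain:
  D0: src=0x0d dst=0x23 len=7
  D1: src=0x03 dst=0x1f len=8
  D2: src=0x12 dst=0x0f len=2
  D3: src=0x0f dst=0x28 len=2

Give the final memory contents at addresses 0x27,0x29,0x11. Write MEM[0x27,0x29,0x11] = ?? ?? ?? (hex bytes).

MEM[0x27,0x29,0x11] = ea 67 ea

D0: mem[0x23..0x29] <- [94 c1 00 de ea 69 67]
D1: mem[0x1f..0x26] <- [a1 84 72 08 9c 3f 41 4e]
D2: mem[0x0f..0x10] <- [69 67]
D3: mem[0x28..0x29] <- [69 67]
query mem[0x27]=0xea, mem[0x29]=0x67, mem[0x11]=0xea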